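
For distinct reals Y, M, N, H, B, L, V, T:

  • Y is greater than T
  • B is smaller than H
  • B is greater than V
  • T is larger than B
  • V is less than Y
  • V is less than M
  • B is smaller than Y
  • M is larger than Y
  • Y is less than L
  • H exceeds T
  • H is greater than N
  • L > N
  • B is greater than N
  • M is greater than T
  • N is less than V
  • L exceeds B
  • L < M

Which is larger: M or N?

N < V and V < B give N < B.
Then B < T extends the chain to T.
With T < Y: N < V < B < T < Y.
With Y < L: N < V < B < T < Y < L.
With L < M: N < V < B < T < Y < L < M.
So N < M; M is the larger of the two.

M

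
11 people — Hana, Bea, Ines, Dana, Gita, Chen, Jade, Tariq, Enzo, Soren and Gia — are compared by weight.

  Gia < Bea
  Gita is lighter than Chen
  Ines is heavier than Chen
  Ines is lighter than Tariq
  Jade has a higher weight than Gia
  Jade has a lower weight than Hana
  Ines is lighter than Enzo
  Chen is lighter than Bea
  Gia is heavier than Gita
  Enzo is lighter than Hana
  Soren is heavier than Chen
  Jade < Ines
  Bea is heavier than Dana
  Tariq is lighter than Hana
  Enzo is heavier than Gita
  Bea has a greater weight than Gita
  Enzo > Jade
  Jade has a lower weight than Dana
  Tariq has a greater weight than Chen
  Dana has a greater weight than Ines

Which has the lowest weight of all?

Chaining upward from Gita: directly above it, Chen, Gia, Enzo, Bea; then Jade, Ines, Tariq, Hana, Soren; then Dana.
That covers every other element, and nothing is given below Gita, so Gita is the lowest weight.

Gita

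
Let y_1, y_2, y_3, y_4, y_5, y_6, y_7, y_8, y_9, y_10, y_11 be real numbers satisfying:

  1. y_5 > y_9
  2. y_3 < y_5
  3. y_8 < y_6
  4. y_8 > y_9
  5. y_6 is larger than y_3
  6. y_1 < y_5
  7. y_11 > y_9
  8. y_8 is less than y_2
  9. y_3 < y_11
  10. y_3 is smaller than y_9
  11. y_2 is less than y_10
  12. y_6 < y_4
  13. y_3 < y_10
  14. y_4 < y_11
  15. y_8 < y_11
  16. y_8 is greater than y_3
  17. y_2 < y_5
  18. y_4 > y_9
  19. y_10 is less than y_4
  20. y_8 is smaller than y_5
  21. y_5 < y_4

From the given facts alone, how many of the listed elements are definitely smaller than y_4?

From y_4 the given relations immediately reach y_9, y_6, y_10, y_5.
From those, y_1, y_3, y_8, y_2 — 8 in total.
Nothing else is reachable below y_4; 8 in all.

8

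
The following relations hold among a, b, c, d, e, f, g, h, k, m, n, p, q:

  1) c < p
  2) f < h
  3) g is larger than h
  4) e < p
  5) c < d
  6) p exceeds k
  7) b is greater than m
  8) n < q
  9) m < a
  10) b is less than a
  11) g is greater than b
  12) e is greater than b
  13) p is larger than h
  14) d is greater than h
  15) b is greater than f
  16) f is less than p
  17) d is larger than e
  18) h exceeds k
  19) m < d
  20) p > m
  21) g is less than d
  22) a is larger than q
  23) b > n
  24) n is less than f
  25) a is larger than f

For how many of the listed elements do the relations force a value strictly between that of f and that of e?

1

Chaining upward from f reaches: b, h, g, d, p, a.
Chaining downward from e reaches: n, m, b.
Strictly between f and e are those in both lists: b — 1 element.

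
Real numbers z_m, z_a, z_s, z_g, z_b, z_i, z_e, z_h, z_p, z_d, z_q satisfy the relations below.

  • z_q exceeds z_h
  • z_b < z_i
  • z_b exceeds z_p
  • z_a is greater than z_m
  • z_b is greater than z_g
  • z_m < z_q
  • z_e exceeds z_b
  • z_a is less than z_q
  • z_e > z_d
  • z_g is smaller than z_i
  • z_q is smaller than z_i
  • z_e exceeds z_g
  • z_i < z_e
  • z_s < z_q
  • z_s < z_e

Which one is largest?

z_s is not greatest since z_s < z_e; z_h is not greatest since z_h < z_q; z_m is not greatest since z_m < z_a; z_g is not greatest since z_g < z_b; z_d is not greatest since z_d < z_e; z_p is not greatest since z_p < z_b; z_a is not greatest since z_a < z_q; z_b is not greatest since z_b < z_e; z_q is not greatest since z_q < z_i; z_i is not greatest since z_i < z_e.
Only z_e has nothing above it, so z_e is the largest.

z_e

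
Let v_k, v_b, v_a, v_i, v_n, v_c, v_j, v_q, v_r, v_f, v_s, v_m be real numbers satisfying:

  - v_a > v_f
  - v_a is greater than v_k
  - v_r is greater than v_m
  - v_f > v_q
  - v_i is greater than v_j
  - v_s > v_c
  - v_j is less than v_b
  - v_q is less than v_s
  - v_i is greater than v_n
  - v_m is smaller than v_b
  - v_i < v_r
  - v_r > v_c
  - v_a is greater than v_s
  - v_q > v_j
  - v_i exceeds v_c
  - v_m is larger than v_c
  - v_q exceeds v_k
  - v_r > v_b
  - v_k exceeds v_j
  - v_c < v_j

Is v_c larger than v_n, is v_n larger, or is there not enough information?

Following every chain through v_c: above v_c we get v_j, v_m, v_k, v_q, v_b, v_s, v_f, v_i, v_a, v_r.
v_n is not reached, and no chain runs the other way from v_n to v_c.
So the given relations leave the order of v_c and v_n undetermined.

undetermined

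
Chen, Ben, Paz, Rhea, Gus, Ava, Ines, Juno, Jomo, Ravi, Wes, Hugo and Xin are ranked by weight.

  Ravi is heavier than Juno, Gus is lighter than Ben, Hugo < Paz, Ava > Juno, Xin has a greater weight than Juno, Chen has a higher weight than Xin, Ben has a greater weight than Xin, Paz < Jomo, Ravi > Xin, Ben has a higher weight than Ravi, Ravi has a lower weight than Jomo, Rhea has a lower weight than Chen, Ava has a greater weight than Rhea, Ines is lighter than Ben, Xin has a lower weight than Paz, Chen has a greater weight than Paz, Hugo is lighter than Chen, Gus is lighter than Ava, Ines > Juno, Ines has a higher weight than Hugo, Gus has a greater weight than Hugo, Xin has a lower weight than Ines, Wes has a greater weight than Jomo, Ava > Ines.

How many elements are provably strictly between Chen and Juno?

2

Chaining upward from Juno reaches: Xin, Paz, Ines, Ravi, Ava, Jomo, Ben, Wes.
Chaining downward from Chen reaches: Rhea, Hugo, Xin, Paz.
Strictly between Juno and Chen are those in both lists: Xin, Paz — 2 elements.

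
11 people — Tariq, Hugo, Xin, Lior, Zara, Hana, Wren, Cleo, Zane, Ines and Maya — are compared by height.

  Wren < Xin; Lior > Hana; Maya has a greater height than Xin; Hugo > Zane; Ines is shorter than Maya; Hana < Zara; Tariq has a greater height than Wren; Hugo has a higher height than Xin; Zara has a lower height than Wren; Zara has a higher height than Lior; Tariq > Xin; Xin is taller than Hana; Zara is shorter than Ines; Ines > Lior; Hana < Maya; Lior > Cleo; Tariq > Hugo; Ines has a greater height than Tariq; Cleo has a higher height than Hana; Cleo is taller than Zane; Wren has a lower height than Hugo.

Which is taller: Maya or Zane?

Zane < Cleo and Cleo < Lior give Zane < Lior.
Then Lior < Zara extends the chain to Zara.
With Zara < Wren: Zane < Cleo < Lior < Zara < Wren.
Then Wren < Xin extends the chain to Xin.
Then Xin < Hugo extends the chain to Hugo.
With Hugo < Tariq: Zane < Cleo < Lior < Zara < Wren < Xin < Hugo < Tariq.
Then Tariq < Ines extends the chain to Ines.
Then Ines < Maya extends the chain to Maya.
So Zane < Maya; Maya is the taller of the two.

Maya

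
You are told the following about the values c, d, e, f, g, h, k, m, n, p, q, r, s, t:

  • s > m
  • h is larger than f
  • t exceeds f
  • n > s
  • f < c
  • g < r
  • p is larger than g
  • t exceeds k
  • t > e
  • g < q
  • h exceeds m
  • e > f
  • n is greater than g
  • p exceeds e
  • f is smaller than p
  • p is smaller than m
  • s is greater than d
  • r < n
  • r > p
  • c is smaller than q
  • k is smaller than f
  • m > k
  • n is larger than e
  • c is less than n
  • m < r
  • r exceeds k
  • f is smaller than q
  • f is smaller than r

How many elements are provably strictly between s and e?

The relations place e below s. An element lies strictly between them when it is forced above e and also forced below s.
Above e: {p, m, t, h, r, n}. Below s: {g, k, f, p, d, m}.
Intersection: {p, m} — 2.

2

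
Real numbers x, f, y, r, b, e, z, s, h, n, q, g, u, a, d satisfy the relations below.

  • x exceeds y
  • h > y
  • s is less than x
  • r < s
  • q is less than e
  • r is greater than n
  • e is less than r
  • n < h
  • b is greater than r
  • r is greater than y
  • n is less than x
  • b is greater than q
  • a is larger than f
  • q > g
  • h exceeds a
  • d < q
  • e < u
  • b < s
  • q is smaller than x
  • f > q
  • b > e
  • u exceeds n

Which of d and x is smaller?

d

Following the relations from d: d < q < e < r < b < s < x.
So d < x; d is the smaller of the two.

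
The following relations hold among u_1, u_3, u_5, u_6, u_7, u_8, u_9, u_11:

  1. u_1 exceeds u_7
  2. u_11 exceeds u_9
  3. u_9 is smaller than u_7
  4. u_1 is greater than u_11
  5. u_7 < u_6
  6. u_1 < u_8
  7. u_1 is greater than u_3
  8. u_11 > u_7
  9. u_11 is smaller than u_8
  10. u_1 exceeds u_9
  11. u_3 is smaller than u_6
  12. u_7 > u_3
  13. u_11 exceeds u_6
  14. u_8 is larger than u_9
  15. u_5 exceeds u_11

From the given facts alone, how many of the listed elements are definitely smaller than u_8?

6

The elements the relations force below u_8 are u_9, u_3, u_7, u_6, u_11, u_1 — no chain reaches any other.
That is 6.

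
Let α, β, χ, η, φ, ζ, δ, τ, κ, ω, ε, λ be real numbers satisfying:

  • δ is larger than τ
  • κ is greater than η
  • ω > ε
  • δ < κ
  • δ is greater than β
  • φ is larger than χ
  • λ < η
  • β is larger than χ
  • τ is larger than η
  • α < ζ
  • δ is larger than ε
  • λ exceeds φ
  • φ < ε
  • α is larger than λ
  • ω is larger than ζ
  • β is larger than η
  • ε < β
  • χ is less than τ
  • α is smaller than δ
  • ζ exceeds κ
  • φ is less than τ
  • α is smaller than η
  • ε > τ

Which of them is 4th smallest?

α

The consecutive relations fix a unique order: χ < φ < λ < α < η < τ < ε < β < δ < κ < ζ < ω.
Counting 4 from the smallest end gives α.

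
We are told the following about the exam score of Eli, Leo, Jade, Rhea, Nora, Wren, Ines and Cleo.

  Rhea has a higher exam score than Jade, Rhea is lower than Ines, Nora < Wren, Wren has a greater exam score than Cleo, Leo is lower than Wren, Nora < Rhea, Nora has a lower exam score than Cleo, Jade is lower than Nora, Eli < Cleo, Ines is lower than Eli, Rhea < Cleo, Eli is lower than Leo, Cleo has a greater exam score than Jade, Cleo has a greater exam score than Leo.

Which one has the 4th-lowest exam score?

Chaining the given pairs: Jade < Nora < Rhea < Ines < Eli < Leo < Cleo < Wren.
Counting 4 from the smallest end gives Ines.

Ines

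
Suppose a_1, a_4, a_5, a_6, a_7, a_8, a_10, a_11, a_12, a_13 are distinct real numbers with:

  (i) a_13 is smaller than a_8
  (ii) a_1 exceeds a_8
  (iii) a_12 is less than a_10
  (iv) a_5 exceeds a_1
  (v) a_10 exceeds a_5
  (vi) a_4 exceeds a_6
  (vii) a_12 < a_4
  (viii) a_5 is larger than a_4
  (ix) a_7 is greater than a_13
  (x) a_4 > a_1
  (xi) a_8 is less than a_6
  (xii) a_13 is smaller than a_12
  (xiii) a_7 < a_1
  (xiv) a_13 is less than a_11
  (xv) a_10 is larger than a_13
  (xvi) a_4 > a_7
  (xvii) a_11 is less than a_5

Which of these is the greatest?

a_10

Chaining downward from a_10: directly below it, a_13, a_12, a_5; then a_1, a_4, a_11; then a_8, a_6, a_7.
That covers every other element, and nothing is given above a_10, so a_10 is the greatest.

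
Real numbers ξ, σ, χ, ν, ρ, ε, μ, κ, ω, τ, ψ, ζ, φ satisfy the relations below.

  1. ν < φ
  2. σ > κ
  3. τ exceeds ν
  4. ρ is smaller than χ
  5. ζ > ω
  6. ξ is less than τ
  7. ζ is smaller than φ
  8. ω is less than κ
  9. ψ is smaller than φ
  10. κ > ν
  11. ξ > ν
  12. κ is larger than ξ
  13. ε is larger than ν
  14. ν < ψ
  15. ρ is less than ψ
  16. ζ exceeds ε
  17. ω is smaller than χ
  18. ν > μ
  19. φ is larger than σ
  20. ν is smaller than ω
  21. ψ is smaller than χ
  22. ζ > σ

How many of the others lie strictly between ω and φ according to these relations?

The relations place ω below φ. An element lies strictly between them when it is forced above ω and also forced below φ.
Above ω: {κ, σ, ζ, χ}. Below φ: {μ, ν, ρ, ψ, ξ, κ, σ, ε, ζ}.
Intersection: {κ, σ, ζ} — 3.

3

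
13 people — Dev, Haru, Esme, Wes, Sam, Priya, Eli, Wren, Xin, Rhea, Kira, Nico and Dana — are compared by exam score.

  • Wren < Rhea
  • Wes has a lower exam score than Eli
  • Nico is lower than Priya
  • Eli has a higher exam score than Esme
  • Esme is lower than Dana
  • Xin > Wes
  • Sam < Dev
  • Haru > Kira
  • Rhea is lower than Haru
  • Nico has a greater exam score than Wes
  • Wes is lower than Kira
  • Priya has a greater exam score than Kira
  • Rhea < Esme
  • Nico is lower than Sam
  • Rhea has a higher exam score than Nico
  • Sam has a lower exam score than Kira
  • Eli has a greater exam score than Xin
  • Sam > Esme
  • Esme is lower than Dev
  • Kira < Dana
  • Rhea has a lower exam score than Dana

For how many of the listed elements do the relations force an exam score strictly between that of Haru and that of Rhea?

The relations place Rhea below Haru. An element lies strictly between them when it is forced above Rhea and also forced below Haru.
Above Rhea: {Esme, Sam, Kira, Eli, Dana, Dev, Priya}. Below Haru: {Wes, Nico, Wren, Esme, Sam, Kira}.
Intersection: {Esme, Sam, Kira} — 3.

3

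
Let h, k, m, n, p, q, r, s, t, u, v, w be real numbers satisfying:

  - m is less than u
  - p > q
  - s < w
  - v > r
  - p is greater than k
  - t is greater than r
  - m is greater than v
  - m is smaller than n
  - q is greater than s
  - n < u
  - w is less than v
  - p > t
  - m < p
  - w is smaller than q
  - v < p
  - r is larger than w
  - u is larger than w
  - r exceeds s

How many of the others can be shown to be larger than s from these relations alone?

From s the given relations immediately reach w, r, q.
From those, t, v, u, p — 7 in total.
From those, m — 8 in total.
From those, n — 9 in total.
No other element is forced above s by the given relations, so the count is 9.

9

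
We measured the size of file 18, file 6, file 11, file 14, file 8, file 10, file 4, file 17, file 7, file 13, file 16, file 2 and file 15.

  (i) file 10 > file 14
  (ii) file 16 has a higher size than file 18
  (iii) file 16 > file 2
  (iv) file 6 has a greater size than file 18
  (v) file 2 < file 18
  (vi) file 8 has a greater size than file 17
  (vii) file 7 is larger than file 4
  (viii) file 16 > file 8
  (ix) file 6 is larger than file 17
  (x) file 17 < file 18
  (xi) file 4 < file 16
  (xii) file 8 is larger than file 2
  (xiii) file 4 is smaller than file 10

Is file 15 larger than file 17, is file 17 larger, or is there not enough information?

undetermined

Following every chain through file 17: above file 17 we get file 18, file 6, file 8, file 16.
file 15 is not reached, and no chain runs the other way from file 15 to file 17.
So the given relations leave the order of file 17 and file 15 undetermined.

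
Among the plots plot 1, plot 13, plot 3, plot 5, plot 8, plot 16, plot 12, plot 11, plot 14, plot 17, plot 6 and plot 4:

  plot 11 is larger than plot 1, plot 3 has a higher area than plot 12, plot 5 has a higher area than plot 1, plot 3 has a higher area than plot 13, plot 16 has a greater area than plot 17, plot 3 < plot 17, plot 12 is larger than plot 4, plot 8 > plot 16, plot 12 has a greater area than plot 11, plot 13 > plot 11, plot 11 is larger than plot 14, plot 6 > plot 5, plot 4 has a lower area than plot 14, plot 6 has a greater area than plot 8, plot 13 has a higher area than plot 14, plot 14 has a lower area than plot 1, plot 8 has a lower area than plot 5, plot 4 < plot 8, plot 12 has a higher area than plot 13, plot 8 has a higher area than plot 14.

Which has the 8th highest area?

The consecutive relations fix a unique order: plot 4 < plot 14 < plot 1 < plot 11 < plot 13 < plot 12 < plot 3 < plot 17 < plot 16 < plot 8 < plot 5 < plot 6.
Counting 8 from the largest end gives plot 13.

plot 13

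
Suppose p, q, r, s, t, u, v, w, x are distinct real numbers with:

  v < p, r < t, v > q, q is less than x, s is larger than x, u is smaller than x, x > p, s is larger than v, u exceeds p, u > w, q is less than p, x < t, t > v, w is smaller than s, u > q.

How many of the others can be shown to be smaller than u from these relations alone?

From u the given relations immediately reach q, w, p.
From those, v — 4 in total.
Nothing else is reachable below u; 4 in all.

4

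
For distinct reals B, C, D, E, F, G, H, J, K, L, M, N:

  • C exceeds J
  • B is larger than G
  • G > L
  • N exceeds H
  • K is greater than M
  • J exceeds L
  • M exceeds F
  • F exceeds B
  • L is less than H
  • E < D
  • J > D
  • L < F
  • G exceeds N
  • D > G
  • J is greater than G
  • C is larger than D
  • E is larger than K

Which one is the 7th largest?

Piecing the relations together gives one ordering: L < H < N < G < B < F < M < K < E < D < J < C.
The 7th largest is F.

F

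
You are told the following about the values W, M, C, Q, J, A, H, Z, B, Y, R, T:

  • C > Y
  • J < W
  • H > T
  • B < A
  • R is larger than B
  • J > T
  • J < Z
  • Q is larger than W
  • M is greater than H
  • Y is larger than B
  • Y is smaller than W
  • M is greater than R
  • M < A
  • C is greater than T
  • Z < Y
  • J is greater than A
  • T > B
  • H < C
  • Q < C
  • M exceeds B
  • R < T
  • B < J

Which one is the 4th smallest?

Piecing the relations together gives one ordering: B < R < T < H < M < A < J < Z < Y < W < Q < C.
Counting 4 from the smallest end gives H.

H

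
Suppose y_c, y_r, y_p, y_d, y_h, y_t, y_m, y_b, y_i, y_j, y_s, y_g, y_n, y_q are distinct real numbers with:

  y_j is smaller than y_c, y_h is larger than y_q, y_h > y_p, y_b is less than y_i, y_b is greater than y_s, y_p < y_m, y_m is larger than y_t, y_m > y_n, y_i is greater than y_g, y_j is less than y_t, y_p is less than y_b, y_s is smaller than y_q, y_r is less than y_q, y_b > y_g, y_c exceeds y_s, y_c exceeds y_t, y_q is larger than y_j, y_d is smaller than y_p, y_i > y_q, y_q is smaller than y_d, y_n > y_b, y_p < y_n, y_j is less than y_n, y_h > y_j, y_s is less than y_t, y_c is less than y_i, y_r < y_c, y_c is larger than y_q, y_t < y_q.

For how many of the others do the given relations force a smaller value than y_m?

Directly below y_m: y_t, y_p, y_n.
One step further: y_s, y_j, y_d, y_b (7 so far).
One step further: y_q, y_g (9 so far).
One step further: y_r (10 so far).
No other element is forced below y_m by the given relations, so the count is 10.

10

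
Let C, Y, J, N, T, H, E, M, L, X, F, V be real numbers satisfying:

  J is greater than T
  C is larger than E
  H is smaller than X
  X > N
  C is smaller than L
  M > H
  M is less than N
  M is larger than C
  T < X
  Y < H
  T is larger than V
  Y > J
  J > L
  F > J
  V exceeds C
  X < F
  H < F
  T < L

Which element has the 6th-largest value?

Y

The consecutive relations fix a unique order: E < C < V < T < L < J < Y < H < M < N < X < F.
The 6th largest is Y.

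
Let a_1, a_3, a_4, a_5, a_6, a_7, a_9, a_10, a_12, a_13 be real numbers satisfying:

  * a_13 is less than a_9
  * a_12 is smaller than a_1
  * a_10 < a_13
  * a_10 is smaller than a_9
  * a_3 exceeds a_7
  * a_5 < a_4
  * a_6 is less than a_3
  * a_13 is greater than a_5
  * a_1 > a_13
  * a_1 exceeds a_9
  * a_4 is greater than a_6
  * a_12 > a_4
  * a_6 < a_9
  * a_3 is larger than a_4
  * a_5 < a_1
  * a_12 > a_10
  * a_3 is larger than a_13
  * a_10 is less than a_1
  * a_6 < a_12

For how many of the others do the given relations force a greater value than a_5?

Directly above a_5: a_13, a_4, a_1.
One step further: a_9, a_12, a_3 (6 so far).
Nothing else is reachable above a_5; 6 in all.

6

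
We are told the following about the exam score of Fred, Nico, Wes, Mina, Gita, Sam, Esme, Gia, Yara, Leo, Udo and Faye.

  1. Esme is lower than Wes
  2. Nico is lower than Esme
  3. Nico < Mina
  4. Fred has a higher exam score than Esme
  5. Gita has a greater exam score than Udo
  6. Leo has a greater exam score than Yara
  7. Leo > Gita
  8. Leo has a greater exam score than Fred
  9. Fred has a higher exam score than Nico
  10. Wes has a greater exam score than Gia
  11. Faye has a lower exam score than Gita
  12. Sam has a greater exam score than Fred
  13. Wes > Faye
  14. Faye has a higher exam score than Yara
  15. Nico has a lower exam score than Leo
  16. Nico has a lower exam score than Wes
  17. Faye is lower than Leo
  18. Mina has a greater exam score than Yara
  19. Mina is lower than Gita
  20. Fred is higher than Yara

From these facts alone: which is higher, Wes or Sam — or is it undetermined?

Following every chain through Wes: below Wes we get Yara, Gia, Nico, Faye, Esme.
Sam is not reached, and no chain runs the other way from Sam to Wes.
So the given relations leave the order of Wes and Sam undetermined.

undetermined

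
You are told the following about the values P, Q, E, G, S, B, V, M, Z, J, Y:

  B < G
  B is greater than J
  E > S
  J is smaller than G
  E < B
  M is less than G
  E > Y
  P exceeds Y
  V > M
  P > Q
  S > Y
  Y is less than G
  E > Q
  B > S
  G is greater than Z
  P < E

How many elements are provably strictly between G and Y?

Chaining upward from Y reaches: P, S, E, B.
Chaining downward from G reaches: Q, M, P, Z, S, J, E, B.
Strictly between Y and G are those in both lists: P, S, E, B — 4 elements.

4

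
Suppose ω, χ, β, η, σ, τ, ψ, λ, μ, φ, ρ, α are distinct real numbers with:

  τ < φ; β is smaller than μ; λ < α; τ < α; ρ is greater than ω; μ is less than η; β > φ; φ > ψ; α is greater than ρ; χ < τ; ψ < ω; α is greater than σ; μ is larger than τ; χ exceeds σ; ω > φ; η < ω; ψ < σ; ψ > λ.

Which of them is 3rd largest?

ω

The consecutive relations fix a unique order: λ < ψ < σ < χ < τ < φ < β < μ < η < ω < ρ < α.
The 3rd largest is ω.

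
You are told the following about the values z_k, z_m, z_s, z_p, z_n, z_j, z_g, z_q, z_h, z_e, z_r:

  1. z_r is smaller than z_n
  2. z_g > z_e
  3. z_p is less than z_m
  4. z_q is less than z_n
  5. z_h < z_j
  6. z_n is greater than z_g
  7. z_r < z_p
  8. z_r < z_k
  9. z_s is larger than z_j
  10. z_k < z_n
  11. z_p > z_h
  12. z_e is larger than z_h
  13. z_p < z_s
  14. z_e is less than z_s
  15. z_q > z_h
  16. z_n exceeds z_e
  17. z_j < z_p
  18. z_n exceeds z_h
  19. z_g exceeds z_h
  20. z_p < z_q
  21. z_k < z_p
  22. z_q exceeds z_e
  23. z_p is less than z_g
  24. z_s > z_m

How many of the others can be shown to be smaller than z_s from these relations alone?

The elements the relations force below z_s are z_r, z_h, z_k, z_e, z_j, z_p, z_m — no chain reaches any other.
That is 7.

7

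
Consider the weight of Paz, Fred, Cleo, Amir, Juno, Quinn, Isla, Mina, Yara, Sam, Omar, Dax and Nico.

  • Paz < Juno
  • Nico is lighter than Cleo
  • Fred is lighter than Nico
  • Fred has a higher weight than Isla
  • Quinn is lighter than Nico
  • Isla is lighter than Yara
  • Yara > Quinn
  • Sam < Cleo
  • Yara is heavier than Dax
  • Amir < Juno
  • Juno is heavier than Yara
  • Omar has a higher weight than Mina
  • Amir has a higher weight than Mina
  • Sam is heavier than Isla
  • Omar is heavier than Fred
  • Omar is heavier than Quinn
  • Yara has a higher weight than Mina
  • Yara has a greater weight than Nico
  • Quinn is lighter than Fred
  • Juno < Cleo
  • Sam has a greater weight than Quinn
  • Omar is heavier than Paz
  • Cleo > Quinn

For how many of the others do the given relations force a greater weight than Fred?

5

The elements the relations force above Fred are Nico, Yara, Juno, Cleo, Omar — no chain reaches any other.
That is 5.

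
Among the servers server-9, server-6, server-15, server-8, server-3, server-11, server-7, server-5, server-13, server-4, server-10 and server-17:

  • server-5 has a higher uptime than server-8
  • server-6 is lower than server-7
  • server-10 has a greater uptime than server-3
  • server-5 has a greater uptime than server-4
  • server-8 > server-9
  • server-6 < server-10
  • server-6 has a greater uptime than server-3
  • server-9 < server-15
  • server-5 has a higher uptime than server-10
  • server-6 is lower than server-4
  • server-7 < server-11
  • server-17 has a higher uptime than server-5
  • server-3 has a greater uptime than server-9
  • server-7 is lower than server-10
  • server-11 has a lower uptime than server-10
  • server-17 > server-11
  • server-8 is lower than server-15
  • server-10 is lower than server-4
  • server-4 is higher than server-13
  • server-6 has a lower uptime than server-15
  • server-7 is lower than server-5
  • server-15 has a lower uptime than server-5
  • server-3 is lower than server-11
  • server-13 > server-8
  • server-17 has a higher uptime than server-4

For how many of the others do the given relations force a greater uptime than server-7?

The elements the relations force above server-7 are server-11, server-10, server-4, server-5, server-17 — no chain reaches any other.
That is 5.

5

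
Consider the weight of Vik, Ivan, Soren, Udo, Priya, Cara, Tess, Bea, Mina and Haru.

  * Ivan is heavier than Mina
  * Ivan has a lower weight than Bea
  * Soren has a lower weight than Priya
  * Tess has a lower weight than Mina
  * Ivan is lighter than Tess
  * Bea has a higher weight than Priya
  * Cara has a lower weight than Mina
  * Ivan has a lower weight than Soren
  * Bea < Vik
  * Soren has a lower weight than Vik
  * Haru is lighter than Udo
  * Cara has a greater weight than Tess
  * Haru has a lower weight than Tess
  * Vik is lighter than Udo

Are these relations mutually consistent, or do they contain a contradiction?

Chaining the given relations yields Tess < Cara < Mina < Ivan, so Tess < Ivan. But one relation states Ivan < Tess. These cannot both hold.

inconsistent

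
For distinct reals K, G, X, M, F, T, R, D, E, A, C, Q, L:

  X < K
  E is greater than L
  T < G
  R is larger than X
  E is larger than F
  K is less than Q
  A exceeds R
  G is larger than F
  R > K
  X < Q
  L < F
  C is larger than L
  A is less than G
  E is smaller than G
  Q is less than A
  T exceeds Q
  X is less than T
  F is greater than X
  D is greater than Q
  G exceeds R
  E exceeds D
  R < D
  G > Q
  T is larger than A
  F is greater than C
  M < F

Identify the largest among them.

G

L is not greatest since L < C; M is not greatest since M < F; X is not greatest since X < F; K is not greatest since K < R; R is not greatest since R < A; C is not greatest since C < F; Q is not greatest since Q < G; D is not greatest since D < E; F is not greatest since F < G; A is not greatest since A < T; T is not greatest since T < G; E is not greatest since E < G.
Only G has nothing above it, so G is the largest.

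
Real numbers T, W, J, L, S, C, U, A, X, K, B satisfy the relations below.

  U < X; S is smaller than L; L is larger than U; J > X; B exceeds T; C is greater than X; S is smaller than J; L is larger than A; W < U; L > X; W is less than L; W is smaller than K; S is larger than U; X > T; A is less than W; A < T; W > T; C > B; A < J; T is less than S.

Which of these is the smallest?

Chaining upward from A: directly above it, T, W, L, J; then U, S, K, X, B; then C.
That covers every other element, and nothing is given below A, so A is the smallest.

A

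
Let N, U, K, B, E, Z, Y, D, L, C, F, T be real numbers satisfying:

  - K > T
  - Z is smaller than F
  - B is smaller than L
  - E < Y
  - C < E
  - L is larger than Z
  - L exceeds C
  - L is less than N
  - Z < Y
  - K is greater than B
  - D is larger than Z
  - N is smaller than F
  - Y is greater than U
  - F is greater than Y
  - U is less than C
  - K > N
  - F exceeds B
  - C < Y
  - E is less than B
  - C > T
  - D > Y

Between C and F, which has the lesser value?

Following the relations from C: C < E < B < L < N < F.
So C < F; C is the smaller of the two.

C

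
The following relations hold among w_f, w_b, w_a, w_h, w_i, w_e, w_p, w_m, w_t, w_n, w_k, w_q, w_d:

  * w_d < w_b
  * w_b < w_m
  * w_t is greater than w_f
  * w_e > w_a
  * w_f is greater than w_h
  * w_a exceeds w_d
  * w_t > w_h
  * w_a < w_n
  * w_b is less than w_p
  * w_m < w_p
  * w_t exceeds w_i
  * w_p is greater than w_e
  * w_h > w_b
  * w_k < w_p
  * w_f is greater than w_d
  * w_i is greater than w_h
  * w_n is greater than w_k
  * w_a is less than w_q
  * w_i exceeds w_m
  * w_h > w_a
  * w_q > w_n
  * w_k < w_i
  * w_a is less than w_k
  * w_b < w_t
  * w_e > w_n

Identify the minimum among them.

w_d

w_a is not least since w_d < w_a; w_k is not least since w_a < w_k; w_b is not least since w_d < w_b; w_m is not least since w_b < w_m; w_h is not least since w_a < w_h; w_n is not least since w_a < w_n; w_e is not least since w_n < w_e; w_p is not least since w_k < w_p; w_q is not least since w_a < w_q; w_f is not least since w_h < w_f; w_i is not least since w_k < w_i; w_t is not least since w_f < w_t.
Only w_d has nothing below it, so w_d is the minimum.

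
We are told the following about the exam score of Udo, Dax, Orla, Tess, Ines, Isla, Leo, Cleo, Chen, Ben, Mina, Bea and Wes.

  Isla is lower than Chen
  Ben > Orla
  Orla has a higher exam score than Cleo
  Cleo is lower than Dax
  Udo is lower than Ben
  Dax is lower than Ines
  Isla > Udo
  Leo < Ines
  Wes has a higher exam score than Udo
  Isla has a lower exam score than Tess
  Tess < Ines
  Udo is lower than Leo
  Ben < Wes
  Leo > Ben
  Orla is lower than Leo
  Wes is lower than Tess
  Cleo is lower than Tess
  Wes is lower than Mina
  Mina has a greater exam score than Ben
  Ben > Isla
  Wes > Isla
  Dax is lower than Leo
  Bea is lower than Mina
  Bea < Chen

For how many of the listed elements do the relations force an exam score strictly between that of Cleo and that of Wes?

Chaining upward from Cleo reaches: Orla, Ben, Mina, Dax, Tess, Leo, Ines.
Chaining downward from Wes reaches: Udo, Orla, Isla, Ben.
Strictly between Cleo and Wes are those in both lists: Orla, Ben — 2 elements.

2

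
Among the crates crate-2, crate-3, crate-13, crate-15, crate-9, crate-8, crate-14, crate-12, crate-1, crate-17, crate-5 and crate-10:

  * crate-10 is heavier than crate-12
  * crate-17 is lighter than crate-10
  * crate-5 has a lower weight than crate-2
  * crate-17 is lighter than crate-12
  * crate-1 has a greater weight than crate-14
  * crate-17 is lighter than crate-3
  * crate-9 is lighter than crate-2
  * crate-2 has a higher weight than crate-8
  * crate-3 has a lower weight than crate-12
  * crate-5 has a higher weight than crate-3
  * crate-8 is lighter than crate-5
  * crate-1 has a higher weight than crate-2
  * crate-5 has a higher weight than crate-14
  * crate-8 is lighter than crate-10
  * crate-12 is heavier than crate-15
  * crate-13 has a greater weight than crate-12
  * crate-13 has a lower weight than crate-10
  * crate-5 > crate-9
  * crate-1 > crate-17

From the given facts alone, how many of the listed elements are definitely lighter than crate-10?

6

The elements the relations force below crate-10 are crate-17, crate-3, crate-8, crate-15, crate-12, crate-13 — no chain reaches any other.
That is 6.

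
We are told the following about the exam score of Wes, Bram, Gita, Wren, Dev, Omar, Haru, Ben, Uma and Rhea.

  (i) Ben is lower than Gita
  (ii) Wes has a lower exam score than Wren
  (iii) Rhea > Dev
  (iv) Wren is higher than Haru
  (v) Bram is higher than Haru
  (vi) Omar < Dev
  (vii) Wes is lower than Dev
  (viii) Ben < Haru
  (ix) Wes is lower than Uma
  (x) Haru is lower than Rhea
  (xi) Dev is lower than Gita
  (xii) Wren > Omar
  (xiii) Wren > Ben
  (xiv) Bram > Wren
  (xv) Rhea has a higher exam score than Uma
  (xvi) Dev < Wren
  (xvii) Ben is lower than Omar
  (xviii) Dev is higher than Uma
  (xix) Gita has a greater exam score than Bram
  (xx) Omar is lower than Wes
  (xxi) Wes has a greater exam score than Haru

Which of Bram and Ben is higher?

Bram

Ben < Omar < Wes < Uma < Dev < Wren < Bram, by transitivity through Omar, Wes, Uma, Dev, Wren.
So Ben < Bram; Bram is the higher of the two.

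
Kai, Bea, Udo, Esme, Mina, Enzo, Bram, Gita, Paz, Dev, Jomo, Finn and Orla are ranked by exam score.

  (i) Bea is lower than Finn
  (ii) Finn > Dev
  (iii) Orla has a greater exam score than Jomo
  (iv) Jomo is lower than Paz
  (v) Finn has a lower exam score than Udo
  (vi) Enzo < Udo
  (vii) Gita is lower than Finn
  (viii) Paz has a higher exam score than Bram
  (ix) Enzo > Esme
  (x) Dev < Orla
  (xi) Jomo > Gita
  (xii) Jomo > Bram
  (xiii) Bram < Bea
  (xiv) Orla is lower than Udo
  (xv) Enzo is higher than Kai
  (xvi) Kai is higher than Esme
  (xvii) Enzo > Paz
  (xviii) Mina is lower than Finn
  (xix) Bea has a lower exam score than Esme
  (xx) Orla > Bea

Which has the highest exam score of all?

Chaining downward from Udo: directly below it, Orla, Finn, Enzo; then Gita, Bea, Mina, Esme, Jomo, Dev, Paz, Kai; then Bram.
That covers every other element, and nothing is given above Udo, so Udo is the highest exam score.

Udo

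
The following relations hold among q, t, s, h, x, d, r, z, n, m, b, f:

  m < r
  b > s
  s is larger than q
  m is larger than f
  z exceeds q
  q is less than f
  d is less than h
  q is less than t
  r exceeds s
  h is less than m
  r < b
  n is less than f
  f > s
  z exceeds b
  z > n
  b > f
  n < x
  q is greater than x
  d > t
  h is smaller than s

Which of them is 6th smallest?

h

Chaining the given pairs: n < x < q < t < d < h < s < f < m < r < b < z.
The 6th smallest is h.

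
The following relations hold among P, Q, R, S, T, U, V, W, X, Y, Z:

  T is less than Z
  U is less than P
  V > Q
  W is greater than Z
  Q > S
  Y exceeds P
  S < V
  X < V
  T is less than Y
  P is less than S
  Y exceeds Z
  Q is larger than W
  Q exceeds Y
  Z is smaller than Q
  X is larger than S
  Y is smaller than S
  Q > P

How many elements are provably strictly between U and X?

The relations place U below X. An element lies strictly between them when it is forced above U and also forced below X.
Above U: {P, Y, S, Q, V}. Below X: {T, Z, P, Y, S}.
Intersection: {P, Y, S} — 3.

3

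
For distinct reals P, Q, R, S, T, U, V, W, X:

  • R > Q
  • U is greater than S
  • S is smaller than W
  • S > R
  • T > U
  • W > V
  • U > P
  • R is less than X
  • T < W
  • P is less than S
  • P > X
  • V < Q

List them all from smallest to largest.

V < Q < R < X < P < S < U < T < W

Each adjacent pair is fixed by a given relation: V < Q; Q < R; R < X; X < P; P < S; S < U; U < T; T < W. Chaining them end to end gives the full order.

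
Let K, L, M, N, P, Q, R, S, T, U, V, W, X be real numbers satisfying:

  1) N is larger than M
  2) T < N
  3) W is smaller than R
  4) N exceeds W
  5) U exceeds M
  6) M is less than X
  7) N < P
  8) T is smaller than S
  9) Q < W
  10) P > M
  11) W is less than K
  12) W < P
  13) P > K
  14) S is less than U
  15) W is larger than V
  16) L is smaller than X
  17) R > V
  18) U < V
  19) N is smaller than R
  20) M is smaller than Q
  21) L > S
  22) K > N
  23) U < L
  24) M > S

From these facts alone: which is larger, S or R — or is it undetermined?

R

The relevant relations are S < M; M < U; U < V; V < W; W < R.
Together: S < M < U < V < W < R.
So R is larger.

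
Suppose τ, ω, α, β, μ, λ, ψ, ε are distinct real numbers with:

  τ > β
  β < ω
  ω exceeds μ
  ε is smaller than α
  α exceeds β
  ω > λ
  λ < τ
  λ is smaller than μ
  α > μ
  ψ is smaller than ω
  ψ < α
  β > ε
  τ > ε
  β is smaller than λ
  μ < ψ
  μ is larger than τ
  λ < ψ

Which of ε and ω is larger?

The relevant relations are ε < β; β < λ; λ < τ; τ < μ; μ < ψ; ψ < ω.
Together: ε < β < λ < τ < μ < ψ < ω.
So ε < ω; ω is the larger of the two.

ω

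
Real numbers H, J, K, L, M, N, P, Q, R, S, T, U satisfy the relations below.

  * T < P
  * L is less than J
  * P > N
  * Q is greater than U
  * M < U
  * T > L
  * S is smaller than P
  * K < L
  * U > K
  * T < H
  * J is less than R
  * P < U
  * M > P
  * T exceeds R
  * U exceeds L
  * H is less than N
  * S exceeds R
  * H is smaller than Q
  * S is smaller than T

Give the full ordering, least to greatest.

K < L < J < R < S < T < H < N < P < M < U < Q

Nothing is placed below K, so it is least; from there K < L; L < J; J < R; R < S; S < T; T < H; H < N; N < P; P < M; M < U; U < Q, each given directly.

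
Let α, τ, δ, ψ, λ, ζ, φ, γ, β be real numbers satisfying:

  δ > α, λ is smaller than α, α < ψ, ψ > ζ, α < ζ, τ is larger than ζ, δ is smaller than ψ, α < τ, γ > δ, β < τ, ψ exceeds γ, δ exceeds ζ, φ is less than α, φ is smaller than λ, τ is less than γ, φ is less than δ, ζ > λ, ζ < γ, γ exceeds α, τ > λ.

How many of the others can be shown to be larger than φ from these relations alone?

7

The elements the relations force above φ are λ, α, ζ, τ, δ, γ, ψ — no chain reaches any other.
That is 7.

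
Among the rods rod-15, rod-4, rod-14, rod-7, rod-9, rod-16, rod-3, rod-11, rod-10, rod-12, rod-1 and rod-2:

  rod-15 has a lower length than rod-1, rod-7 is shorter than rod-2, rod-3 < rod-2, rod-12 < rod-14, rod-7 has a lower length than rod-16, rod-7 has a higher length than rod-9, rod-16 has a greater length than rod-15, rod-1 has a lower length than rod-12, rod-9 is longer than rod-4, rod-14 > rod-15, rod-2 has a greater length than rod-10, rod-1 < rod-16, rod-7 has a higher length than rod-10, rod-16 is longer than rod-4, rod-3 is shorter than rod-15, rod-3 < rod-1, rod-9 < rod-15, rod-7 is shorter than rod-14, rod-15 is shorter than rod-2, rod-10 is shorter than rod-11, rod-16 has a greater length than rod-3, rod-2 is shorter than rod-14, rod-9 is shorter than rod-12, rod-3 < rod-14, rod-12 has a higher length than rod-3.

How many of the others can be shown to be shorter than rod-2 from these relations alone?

From rod-2 the given relations immediately reach rod-10, rod-3, rod-15, rod-7.
From those, rod-9 — 5 in total.
From those, rod-4 — 6 in total.
No other element is forced below rod-2 by the given relations, so the count is 6.

6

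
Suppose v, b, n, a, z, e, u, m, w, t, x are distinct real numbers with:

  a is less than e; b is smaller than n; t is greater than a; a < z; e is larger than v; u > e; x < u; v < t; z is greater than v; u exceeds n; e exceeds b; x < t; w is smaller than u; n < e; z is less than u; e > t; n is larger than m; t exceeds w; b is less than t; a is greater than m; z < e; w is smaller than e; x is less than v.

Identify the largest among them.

u

Chaining downward from u: directly below it, x, w, n, z, e; then v, b, m, a, t.
That covers every other element, and nothing is given above u, so u is the largest.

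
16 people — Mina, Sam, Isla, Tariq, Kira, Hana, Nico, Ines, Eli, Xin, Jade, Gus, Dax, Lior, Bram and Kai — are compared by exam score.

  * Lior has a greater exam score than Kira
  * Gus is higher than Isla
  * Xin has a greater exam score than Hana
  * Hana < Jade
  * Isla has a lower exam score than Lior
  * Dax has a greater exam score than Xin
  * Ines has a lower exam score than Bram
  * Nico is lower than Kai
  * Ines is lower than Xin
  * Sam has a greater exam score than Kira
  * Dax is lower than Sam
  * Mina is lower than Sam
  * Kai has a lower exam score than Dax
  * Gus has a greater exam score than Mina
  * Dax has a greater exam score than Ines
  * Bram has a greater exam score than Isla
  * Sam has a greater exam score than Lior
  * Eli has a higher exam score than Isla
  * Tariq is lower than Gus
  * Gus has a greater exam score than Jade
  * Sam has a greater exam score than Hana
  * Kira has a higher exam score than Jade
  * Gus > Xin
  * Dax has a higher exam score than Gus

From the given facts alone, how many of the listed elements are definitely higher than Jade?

From Jade the given relations immediately reach Kira, Gus.
From those, Lior, Dax, Sam — 5 in total.
No other element is forced above Jade by the given relations, so the count is 5.

5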